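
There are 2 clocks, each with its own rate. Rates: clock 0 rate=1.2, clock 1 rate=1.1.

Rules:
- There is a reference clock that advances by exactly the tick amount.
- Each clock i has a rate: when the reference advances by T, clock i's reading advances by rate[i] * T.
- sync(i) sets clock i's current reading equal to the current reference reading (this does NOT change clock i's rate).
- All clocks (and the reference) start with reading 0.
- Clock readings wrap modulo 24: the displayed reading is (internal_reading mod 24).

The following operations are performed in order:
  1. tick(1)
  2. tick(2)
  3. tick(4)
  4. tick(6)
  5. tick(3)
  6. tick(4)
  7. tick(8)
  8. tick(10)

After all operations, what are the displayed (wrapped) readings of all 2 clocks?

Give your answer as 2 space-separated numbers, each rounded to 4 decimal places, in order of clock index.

Answer: 21.6000 17.8000

Derivation:
After op 1 tick(1): ref=1.0000 raw=[1.2000 1.1000]
After op 2 tick(2): ref=3.0000 raw=[3.6000 3.3000]
After op 3 tick(4): ref=7.0000 raw=[8.4000 7.7000]
After op 4 tick(6): ref=13.0000 raw=[15.6000 14.3000]
After op 5 tick(3): ref=16.0000 raw=[19.2000 17.6000]
After op 6 tick(4): ref=20.0000 raw=[24.0000 22.0000]
After op 7 tick(8): ref=28.0000 raw=[33.6000 30.8000]
After op 8 tick(10): ref=38.0000 raw=[45.6000 41.8000]
Wrap final raw readings (mod 24): 45.6000 mod 24 = 21.6000; 41.8000 mod 24 = 17.8000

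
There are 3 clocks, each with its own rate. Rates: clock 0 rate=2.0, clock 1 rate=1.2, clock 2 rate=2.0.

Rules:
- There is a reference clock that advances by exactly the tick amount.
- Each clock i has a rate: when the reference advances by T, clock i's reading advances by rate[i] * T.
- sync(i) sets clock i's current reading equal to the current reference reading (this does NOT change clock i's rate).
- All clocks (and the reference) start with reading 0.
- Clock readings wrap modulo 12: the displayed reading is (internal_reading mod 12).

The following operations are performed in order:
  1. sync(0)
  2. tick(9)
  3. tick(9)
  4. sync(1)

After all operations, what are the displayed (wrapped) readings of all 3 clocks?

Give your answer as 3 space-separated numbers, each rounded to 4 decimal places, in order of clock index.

Answer: 0.0000 6.0000 0.0000

Derivation:
After op 1 sync(0): ref=0.0000 raw=[0.0000 0.0000 0.0000]
After op 2 tick(9): ref=9.0000 raw=[18.0000 10.8000 18.0000]
After op 3 tick(9): ref=18.0000 raw=[36.0000 21.6000 36.0000]
After op 4 sync(1): ref=18.0000 raw=[36.0000 18.0000 36.0000]
Wrap final raw readings (mod 12): 36.0000 mod 12 = 0.0000; 18.0000 mod 12 = 6.0000; 36.0000 mod 12 = 0.0000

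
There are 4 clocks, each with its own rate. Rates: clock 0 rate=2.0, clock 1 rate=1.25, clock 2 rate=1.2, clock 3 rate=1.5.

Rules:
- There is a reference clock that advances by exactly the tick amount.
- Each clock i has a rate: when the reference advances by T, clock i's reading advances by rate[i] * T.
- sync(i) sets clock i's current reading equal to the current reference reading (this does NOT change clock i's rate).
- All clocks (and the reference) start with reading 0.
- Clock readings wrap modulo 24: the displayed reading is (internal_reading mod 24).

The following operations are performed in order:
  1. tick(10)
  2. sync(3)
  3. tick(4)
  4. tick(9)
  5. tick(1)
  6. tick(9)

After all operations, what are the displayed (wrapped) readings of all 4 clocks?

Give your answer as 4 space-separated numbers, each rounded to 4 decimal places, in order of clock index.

After op 1 tick(10): ref=10.0000 raw=[20.0000 12.5000 12.0000 15.0000]
After op 2 sync(3): ref=10.0000 raw=[20.0000 12.5000 12.0000 10.0000]
After op 3 tick(4): ref=14.0000 raw=[28.0000 17.5000 16.8000 16.0000]
After op 4 tick(9): ref=23.0000 raw=[46.0000 28.7500 27.6000 29.5000]
After op 5 tick(1): ref=24.0000 raw=[48.0000 30.0000 28.8000 31.0000]
After op 6 tick(9): ref=33.0000 raw=[66.0000 41.2500 39.6000 44.5000]
Wrap final raw readings (mod 24): 66.0000 mod 24 = 18.0000; 41.2500 mod 24 = 17.2500; 39.6000 mod 24 = 15.6000; 44.5000 mod 24 = 20.5000

Answer: 18.0000 17.2500 15.6000 20.5000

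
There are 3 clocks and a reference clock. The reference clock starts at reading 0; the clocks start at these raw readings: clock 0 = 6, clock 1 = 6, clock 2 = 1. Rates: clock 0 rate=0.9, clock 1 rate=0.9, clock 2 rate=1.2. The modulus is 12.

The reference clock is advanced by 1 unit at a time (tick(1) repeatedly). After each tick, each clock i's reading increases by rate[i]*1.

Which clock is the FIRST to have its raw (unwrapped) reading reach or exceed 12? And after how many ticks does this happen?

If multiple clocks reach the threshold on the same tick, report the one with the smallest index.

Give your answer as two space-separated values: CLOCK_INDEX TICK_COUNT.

Answer: 0 7

Derivation:
clock 0: start=6, rate=0.9, needs 12-6 = 6; ticks = ceil(6/0.9) = ceil(6.6667) = 7; reading at tick 7 = 6 + 0.9*7 = 12.3000
clock 1: start=6, rate=0.9, needs 12-6 = 6; ticks = ceil(6/0.9) = ceil(6.6667) = 7; reading at tick 7 = 6 + 0.9*7 = 12.3000
clock 2: start=1, rate=1.2, needs 12-1 = 11; ticks = ceil(11/1.2) = ceil(9.1667) = 10; reading at tick 10 = 1 + 1.2*10 = 13.0000
Minimum tick count = 7; winners = [0, 1]; smallest index = 0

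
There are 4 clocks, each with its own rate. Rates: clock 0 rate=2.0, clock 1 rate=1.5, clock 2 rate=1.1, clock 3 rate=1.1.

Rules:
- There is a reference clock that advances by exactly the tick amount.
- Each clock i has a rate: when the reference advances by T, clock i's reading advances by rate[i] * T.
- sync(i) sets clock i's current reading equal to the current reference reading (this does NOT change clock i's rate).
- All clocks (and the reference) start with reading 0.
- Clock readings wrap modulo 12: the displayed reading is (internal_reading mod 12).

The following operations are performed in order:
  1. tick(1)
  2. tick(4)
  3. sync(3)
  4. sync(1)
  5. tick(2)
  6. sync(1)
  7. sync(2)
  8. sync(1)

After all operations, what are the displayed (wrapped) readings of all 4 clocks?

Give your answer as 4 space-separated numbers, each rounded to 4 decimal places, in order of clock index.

Answer: 2.0000 7.0000 7.0000 7.2000

Derivation:
After op 1 tick(1): ref=1.0000 raw=[2.0000 1.5000 1.1000 1.1000]
After op 2 tick(4): ref=5.0000 raw=[10.0000 7.5000 5.5000 5.5000]
After op 3 sync(3): ref=5.0000 raw=[10.0000 7.5000 5.5000 5.0000]
After op 4 sync(1): ref=5.0000 raw=[10.0000 5.0000 5.5000 5.0000]
After op 5 tick(2): ref=7.0000 raw=[14.0000 8.0000 7.7000 7.2000]
After op 6 sync(1): ref=7.0000 raw=[14.0000 7.0000 7.7000 7.2000]
After op 7 sync(2): ref=7.0000 raw=[14.0000 7.0000 7.0000 7.2000]
After op 8 sync(1): ref=7.0000 raw=[14.0000 7.0000 7.0000 7.2000]
Wrap final raw readings (mod 12): 14.0000 mod 12 = 2.0000; 7.0000 mod 12 = 7.0000; 7.0000 mod 12 = 7.0000; 7.2000 mod 12 = 7.2000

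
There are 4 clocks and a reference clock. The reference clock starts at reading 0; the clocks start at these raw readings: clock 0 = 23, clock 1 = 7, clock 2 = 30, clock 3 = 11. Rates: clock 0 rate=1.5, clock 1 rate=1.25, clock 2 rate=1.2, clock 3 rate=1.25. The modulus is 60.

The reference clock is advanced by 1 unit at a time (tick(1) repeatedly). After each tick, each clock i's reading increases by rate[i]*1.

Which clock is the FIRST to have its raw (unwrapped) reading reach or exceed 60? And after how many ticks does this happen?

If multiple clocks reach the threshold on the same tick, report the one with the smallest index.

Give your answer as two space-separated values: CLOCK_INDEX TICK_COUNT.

Answer: 0 25

Derivation:
clock 0: start=23, rate=1.5, needs 60-23 = 37; ticks = ceil(37/1.5) = ceil(24.6667) = 25; reading at tick 25 = 23 + 1.5*25 = 60.5000
clock 1: start=7, rate=1.25, needs 60-7 = 53; ticks = ceil(53/1.25) = ceil(42.4000) = 43; reading at tick 43 = 7 + 1.25*43 = 60.7500
clock 2: start=30, rate=1.2, needs 60-30 = 30; ticks = ceil(30/1.2) = ceil(25.0000) = 25; reading at tick 25 = 30 + 1.2*25 = 60.0000
clock 3: start=11, rate=1.25, needs 60-11 = 49; ticks = ceil(49/1.25) = ceil(39.2000) = 40; reading at tick 40 = 11 + 1.25*40 = 61.0000
Minimum tick count = 25; winners = [0, 2]; smallest index = 0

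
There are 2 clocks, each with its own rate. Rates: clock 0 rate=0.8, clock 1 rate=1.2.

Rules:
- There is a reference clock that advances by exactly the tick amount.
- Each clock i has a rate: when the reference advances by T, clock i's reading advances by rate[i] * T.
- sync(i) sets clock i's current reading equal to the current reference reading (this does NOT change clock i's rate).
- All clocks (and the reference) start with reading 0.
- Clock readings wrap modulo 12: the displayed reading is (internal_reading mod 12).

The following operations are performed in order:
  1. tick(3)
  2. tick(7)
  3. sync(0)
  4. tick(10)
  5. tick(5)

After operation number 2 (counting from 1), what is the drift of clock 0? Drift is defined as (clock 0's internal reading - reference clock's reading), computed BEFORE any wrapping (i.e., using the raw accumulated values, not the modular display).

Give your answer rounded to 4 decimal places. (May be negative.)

After op 1 tick(3): ref=3.0000 raw=[2.4000 3.6000]
After op 2 tick(7): ref=10.0000 raw=[8.0000 12.0000]
Drift of clock 0 after op 2: 8.0000 - 10.0000 = -2.0000

Answer: -2.0000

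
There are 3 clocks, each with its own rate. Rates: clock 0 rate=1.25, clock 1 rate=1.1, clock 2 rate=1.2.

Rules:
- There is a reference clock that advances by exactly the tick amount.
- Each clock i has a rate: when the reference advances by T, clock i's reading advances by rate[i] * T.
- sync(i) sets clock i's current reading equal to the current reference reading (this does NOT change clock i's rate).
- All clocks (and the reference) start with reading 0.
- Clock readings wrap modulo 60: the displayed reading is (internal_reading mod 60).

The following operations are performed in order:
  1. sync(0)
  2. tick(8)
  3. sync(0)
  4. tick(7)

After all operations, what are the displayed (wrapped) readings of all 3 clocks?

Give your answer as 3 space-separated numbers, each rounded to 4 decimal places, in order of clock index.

Answer: 16.7500 16.5000 18.0000

Derivation:
After op 1 sync(0): ref=0.0000 raw=[0.0000 0.0000 0.0000]
After op 2 tick(8): ref=8.0000 raw=[10.0000 8.8000 9.6000]
After op 3 sync(0): ref=8.0000 raw=[8.0000 8.8000 9.6000]
After op 4 tick(7): ref=15.0000 raw=[16.7500 16.5000 18.0000]
Wrap final raw readings (mod 60): 16.7500 mod 60 = 16.7500; 16.5000 mod 60 = 16.5000; 18.0000 mod 60 = 18.0000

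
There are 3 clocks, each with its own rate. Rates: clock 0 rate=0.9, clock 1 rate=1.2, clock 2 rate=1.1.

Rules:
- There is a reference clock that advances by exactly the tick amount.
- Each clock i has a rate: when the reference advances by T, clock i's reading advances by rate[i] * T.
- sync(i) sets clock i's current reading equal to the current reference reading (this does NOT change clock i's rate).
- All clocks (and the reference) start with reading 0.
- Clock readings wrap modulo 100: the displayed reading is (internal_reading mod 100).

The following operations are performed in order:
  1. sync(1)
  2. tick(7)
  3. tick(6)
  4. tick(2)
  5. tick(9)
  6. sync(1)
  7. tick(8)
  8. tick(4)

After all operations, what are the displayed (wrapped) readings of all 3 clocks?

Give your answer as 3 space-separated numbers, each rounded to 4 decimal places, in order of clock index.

Answer: 32.4000 38.4000 39.6000

Derivation:
After op 1 sync(1): ref=0.0000 raw=[0.0000 0.0000 0.0000]
After op 2 tick(7): ref=7.0000 raw=[6.3000 8.4000 7.7000]
After op 3 tick(6): ref=13.0000 raw=[11.7000 15.6000 14.3000]
After op 4 tick(2): ref=15.0000 raw=[13.5000 18.0000 16.5000]
After op 5 tick(9): ref=24.0000 raw=[21.6000 28.8000 26.4000]
After op 6 sync(1): ref=24.0000 raw=[21.6000 24.0000 26.4000]
After op 7 tick(8): ref=32.0000 raw=[28.8000 33.6000 35.2000]
After op 8 tick(4): ref=36.0000 raw=[32.4000 38.4000 39.6000]
Wrap final raw readings (mod 100): 32.4000 mod 100 = 32.4000; 38.4000 mod 100 = 38.4000; 39.6000 mod 100 = 39.6000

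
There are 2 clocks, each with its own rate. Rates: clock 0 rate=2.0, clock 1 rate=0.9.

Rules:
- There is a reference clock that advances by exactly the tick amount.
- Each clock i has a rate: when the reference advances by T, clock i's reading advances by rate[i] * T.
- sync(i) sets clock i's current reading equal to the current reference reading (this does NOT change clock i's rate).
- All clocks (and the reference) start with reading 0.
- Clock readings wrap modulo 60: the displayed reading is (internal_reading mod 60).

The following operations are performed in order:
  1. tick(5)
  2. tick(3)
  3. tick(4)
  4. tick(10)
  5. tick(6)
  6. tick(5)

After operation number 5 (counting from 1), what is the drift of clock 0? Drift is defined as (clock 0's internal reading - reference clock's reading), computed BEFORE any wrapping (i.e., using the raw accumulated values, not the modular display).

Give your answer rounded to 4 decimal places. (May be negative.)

Answer: 28.0000

Derivation:
After op 1 tick(5): ref=5.0000 raw=[10.0000 4.5000]
After op 2 tick(3): ref=8.0000 raw=[16.0000 7.2000]
After op 3 tick(4): ref=12.0000 raw=[24.0000 10.8000]
After op 4 tick(10): ref=22.0000 raw=[44.0000 19.8000]
After op 5 tick(6): ref=28.0000 raw=[56.0000 25.2000]
Drift of clock 0 after op 5: 56.0000 - 28.0000 = 28.0000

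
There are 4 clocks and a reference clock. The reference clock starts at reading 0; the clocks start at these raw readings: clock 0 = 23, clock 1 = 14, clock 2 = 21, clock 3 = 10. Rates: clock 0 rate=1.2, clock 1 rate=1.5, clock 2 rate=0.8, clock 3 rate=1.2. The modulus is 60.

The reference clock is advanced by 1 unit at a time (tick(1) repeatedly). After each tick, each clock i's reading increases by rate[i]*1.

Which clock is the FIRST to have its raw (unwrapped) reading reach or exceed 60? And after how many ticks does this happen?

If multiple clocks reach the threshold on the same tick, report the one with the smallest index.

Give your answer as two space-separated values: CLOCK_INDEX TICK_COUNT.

Answer: 0 31

Derivation:
clock 0: start=23, rate=1.2, needs 60-23 = 37; ticks = ceil(37/1.2) = ceil(30.8333) = 31; reading at tick 31 = 23 + 1.2*31 = 60.2000
clock 1: start=14, rate=1.5, needs 60-14 = 46; ticks = ceil(46/1.5) = ceil(30.6667) = 31; reading at tick 31 = 14 + 1.5*31 = 60.5000
clock 2: start=21, rate=0.8, needs 60-21 = 39; ticks = ceil(39/0.8) = ceil(48.7500) = 49; reading at tick 49 = 21 + 0.8*49 = 60.2000
clock 3: start=10, rate=1.2, needs 60-10 = 50; ticks = ceil(50/1.2) = ceil(41.6667) = 42; reading at tick 42 = 10 + 1.2*42 = 60.4000
Minimum tick count = 31; winners = [0, 1]; smallest index = 0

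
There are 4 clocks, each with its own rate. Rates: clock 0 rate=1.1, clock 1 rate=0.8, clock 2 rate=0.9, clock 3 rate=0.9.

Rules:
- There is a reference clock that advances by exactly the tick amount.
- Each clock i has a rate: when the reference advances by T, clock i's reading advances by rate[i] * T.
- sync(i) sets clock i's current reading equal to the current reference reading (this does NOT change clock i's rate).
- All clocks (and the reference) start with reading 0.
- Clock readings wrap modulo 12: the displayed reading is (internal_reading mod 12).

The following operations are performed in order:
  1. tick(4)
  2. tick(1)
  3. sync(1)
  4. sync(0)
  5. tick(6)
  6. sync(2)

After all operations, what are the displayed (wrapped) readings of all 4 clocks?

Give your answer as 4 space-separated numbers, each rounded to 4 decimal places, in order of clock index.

After op 1 tick(4): ref=4.0000 raw=[4.4000 3.2000 3.6000 3.6000]
After op 2 tick(1): ref=5.0000 raw=[5.5000 4.0000 4.5000 4.5000]
After op 3 sync(1): ref=5.0000 raw=[5.5000 5.0000 4.5000 4.5000]
After op 4 sync(0): ref=5.0000 raw=[5.0000 5.0000 4.5000 4.5000]
After op 5 tick(6): ref=11.0000 raw=[11.6000 9.8000 9.9000 9.9000]
After op 6 sync(2): ref=11.0000 raw=[11.6000 9.8000 11.0000 9.9000]
Wrap final raw readings (mod 12): 11.6000 mod 12 = 11.6000; 9.8000 mod 12 = 9.8000; 11.0000 mod 12 = 11.0000; 9.9000 mod 12 = 9.9000

Answer: 11.6000 9.8000 11.0000 9.9000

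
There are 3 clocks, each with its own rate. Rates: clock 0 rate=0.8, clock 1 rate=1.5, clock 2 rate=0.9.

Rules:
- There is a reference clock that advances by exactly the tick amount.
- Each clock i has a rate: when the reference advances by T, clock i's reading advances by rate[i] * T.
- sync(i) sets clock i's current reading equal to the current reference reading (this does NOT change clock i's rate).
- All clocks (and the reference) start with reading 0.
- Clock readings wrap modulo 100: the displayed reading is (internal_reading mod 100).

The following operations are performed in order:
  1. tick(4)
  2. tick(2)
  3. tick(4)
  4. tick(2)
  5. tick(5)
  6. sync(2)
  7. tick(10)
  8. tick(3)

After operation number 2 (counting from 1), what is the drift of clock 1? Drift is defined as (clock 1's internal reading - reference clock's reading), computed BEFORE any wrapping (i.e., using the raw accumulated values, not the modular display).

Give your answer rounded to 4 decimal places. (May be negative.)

Answer: 3.0000

Derivation:
After op 1 tick(4): ref=4.0000 raw=[3.2000 6.0000 3.6000]
After op 2 tick(2): ref=6.0000 raw=[4.8000 9.0000 5.4000]
Drift of clock 1 after op 2: 9.0000 - 6.0000 = 3.0000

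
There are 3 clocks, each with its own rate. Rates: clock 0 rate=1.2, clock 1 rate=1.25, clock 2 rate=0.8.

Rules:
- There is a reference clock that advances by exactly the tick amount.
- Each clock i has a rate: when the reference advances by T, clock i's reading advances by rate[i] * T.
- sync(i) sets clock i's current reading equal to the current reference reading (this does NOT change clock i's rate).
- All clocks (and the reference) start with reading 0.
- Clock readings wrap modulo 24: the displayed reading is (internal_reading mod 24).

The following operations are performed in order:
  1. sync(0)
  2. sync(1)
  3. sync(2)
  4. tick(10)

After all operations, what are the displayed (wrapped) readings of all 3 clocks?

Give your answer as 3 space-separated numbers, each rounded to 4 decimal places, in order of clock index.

Answer: 12.0000 12.5000 8.0000

Derivation:
After op 1 sync(0): ref=0.0000 raw=[0.0000 0.0000 0.0000]
After op 2 sync(1): ref=0.0000 raw=[0.0000 0.0000 0.0000]
After op 3 sync(2): ref=0.0000 raw=[0.0000 0.0000 0.0000]
After op 4 tick(10): ref=10.0000 raw=[12.0000 12.5000 8.0000]
Wrap final raw readings (mod 24): 12.0000 mod 24 = 12.0000; 12.5000 mod 24 = 12.5000; 8.0000 mod 24 = 8.0000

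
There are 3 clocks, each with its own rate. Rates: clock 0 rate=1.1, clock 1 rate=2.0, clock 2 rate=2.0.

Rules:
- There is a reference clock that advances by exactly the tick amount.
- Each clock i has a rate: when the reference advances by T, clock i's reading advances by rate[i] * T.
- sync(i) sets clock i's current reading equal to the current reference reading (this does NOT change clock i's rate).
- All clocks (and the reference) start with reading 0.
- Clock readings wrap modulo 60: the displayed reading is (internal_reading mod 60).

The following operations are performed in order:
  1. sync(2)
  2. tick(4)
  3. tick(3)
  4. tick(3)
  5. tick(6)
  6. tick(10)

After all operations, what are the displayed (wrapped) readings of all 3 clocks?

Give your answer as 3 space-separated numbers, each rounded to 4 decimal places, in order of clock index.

Answer: 28.6000 52.0000 52.0000

Derivation:
After op 1 sync(2): ref=0.0000 raw=[0.0000 0.0000 0.0000]
After op 2 tick(4): ref=4.0000 raw=[4.4000 8.0000 8.0000]
After op 3 tick(3): ref=7.0000 raw=[7.7000 14.0000 14.0000]
After op 4 tick(3): ref=10.0000 raw=[11.0000 20.0000 20.0000]
After op 5 tick(6): ref=16.0000 raw=[17.6000 32.0000 32.0000]
After op 6 tick(10): ref=26.0000 raw=[28.6000 52.0000 52.0000]
Wrap final raw readings (mod 60): 28.6000 mod 60 = 28.6000; 52.0000 mod 60 = 52.0000; 52.0000 mod 60 = 52.0000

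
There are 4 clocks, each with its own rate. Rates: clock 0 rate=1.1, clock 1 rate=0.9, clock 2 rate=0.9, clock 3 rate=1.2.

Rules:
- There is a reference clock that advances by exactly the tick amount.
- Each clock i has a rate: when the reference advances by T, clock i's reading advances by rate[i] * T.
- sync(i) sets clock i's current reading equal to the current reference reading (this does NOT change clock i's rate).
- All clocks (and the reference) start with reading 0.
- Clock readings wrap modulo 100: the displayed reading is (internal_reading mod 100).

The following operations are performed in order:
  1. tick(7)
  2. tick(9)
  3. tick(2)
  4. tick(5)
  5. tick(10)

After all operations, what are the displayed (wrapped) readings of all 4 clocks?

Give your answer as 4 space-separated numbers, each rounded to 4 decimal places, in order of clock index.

After op 1 tick(7): ref=7.0000 raw=[7.7000 6.3000 6.3000 8.4000]
After op 2 tick(9): ref=16.0000 raw=[17.6000 14.4000 14.4000 19.2000]
After op 3 tick(2): ref=18.0000 raw=[19.8000 16.2000 16.2000 21.6000]
After op 4 tick(5): ref=23.0000 raw=[25.3000 20.7000 20.7000 27.6000]
After op 5 tick(10): ref=33.0000 raw=[36.3000 29.7000 29.7000 39.6000]
Wrap final raw readings (mod 100): 36.3000 mod 100 = 36.3000; 29.7000 mod 100 = 29.7000; 29.7000 mod 100 = 29.7000; 39.6000 mod 100 = 39.6000

Answer: 36.3000 29.7000 29.7000 39.6000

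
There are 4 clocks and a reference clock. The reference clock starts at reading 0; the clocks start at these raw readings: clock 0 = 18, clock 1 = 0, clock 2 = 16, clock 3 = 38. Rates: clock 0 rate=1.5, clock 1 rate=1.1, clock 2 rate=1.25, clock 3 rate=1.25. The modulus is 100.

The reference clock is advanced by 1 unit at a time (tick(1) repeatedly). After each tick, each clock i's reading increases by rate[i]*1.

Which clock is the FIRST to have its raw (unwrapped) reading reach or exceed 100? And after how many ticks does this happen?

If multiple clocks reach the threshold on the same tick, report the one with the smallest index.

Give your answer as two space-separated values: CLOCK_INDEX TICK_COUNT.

Answer: 3 50

Derivation:
clock 0: start=18, rate=1.5, needs 100-18 = 82; ticks = ceil(82/1.5) = ceil(54.6667) = 55; reading at tick 55 = 18 + 1.5*55 = 100.5000
clock 1: start=0, rate=1.1, needs 100-0 = 100; ticks = ceil(100/1.1) = ceil(90.9091) = 91; reading at tick 91 = 0 + 1.1*91 = 100.1000
clock 2: start=16, rate=1.25, needs 100-16 = 84; ticks = ceil(84/1.25) = ceil(67.2000) = 68; reading at tick 68 = 16 + 1.25*68 = 101.0000
clock 3: start=38, rate=1.25, needs 100-38 = 62; ticks = ceil(62/1.25) = ceil(49.6000) = 50; reading at tick 50 = 38 + 1.25*50 = 100.5000
Minimum tick count = 50; winners = [3]; smallest index = 3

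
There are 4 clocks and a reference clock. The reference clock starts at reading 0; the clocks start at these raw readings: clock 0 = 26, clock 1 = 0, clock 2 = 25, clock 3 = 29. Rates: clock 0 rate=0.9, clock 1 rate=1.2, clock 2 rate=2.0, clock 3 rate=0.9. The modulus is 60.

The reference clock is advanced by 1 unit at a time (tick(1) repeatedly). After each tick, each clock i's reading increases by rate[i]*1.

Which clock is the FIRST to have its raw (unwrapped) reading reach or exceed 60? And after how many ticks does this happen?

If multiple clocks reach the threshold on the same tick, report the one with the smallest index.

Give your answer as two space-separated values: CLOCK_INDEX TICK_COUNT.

Answer: 2 18

Derivation:
clock 0: start=26, rate=0.9, needs 60-26 = 34; ticks = ceil(34/0.9) = ceil(37.7778) = 38; reading at tick 38 = 26 + 0.9*38 = 60.2000
clock 1: start=0, rate=1.2, needs 60-0 = 60; ticks = ceil(60/1.2) = ceil(50.0000) = 50; reading at tick 50 = 0 + 1.2*50 = 60.0000
clock 2: start=25, rate=2.0, needs 60-25 = 35; ticks = ceil(35/2.0) = ceil(17.5000) = 18; reading at tick 18 = 25 + 2.0*18 = 61.0000
clock 3: start=29, rate=0.9, needs 60-29 = 31; ticks = ceil(31/0.9) = ceil(34.4444) = 35; reading at tick 35 = 29 + 0.9*35 = 60.5000
Minimum tick count = 18; winners = [2]; smallest index = 2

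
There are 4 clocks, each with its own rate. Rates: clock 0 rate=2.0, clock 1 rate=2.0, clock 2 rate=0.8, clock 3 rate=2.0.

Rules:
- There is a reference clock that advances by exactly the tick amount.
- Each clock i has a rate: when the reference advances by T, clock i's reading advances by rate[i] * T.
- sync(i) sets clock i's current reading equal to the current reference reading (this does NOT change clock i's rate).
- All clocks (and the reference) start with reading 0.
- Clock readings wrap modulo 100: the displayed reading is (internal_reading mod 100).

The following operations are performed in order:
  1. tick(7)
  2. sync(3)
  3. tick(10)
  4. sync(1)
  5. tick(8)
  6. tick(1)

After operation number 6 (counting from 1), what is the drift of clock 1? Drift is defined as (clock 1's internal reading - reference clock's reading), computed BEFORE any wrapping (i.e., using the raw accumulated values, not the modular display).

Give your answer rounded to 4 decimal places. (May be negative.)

After op 1 tick(7): ref=7.0000 raw=[14.0000 14.0000 5.6000 14.0000]
After op 2 sync(3): ref=7.0000 raw=[14.0000 14.0000 5.6000 7.0000]
After op 3 tick(10): ref=17.0000 raw=[34.0000 34.0000 13.6000 27.0000]
After op 4 sync(1): ref=17.0000 raw=[34.0000 17.0000 13.6000 27.0000]
After op 5 tick(8): ref=25.0000 raw=[50.0000 33.0000 20.0000 43.0000]
After op 6 tick(1): ref=26.0000 raw=[52.0000 35.0000 20.8000 45.0000]
Drift of clock 1 after op 6: 35.0000 - 26.0000 = 9.0000

Answer: 9.0000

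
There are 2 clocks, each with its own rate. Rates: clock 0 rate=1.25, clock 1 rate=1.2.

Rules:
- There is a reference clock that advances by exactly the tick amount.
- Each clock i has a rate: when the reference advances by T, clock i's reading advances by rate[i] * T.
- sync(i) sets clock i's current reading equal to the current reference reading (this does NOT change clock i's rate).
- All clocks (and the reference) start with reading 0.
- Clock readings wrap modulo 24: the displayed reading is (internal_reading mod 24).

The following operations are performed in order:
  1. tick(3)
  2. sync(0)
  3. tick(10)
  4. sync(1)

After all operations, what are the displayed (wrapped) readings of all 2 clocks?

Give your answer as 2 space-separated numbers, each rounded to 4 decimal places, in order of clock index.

Answer: 15.5000 13.0000

Derivation:
After op 1 tick(3): ref=3.0000 raw=[3.7500 3.6000]
After op 2 sync(0): ref=3.0000 raw=[3.0000 3.6000]
After op 3 tick(10): ref=13.0000 raw=[15.5000 15.6000]
After op 4 sync(1): ref=13.0000 raw=[15.5000 13.0000]
Wrap final raw readings (mod 24): 15.5000 mod 24 = 15.5000; 13.0000 mod 24 = 13.0000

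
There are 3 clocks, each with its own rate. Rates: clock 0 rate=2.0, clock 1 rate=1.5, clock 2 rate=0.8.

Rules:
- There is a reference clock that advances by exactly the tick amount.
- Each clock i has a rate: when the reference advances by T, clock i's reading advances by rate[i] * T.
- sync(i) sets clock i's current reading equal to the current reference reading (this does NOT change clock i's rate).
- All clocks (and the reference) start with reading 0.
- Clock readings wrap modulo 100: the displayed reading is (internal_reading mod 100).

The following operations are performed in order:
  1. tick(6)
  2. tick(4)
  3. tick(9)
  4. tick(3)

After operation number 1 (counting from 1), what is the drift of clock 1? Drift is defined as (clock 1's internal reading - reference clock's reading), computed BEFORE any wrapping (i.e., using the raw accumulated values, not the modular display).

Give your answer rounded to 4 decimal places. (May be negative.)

After op 1 tick(6): ref=6.0000 raw=[12.0000 9.0000 4.8000]
Drift of clock 1 after op 1: 9.0000 - 6.0000 = 3.0000

Answer: 3.0000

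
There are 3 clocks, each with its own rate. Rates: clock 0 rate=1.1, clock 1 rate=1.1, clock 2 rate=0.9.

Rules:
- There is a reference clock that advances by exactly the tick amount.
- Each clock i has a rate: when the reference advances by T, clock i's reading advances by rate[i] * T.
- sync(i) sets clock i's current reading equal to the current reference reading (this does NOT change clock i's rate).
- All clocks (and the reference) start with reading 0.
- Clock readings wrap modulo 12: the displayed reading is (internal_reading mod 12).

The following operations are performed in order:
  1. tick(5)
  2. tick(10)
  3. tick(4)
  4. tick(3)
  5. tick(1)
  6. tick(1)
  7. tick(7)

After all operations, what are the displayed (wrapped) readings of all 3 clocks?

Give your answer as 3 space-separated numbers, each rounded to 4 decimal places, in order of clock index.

Answer: 10.1000 10.1000 3.9000

Derivation:
After op 1 tick(5): ref=5.0000 raw=[5.5000 5.5000 4.5000]
After op 2 tick(10): ref=15.0000 raw=[16.5000 16.5000 13.5000]
After op 3 tick(4): ref=19.0000 raw=[20.9000 20.9000 17.1000]
After op 4 tick(3): ref=22.0000 raw=[24.2000 24.2000 19.8000]
After op 5 tick(1): ref=23.0000 raw=[25.3000 25.3000 20.7000]
After op 6 tick(1): ref=24.0000 raw=[26.4000 26.4000 21.6000]
After op 7 tick(7): ref=31.0000 raw=[34.1000 34.1000 27.9000]
Wrap final raw readings (mod 12): 34.1000 mod 12 = 10.1000; 34.1000 mod 12 = 10.1000; 27.9000 mod 12 = 3.9000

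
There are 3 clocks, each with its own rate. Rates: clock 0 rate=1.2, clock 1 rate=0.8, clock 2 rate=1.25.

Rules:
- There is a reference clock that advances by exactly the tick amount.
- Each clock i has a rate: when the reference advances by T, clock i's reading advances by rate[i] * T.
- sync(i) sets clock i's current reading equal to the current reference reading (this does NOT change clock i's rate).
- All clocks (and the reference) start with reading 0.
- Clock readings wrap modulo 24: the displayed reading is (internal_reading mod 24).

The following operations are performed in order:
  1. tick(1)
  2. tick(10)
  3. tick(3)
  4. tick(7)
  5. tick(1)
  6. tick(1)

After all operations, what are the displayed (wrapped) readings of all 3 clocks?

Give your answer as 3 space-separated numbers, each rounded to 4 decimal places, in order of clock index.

Answer: 3.6000 18.4000 4.7500

Derivation:
After op 1 tick(1): ref=1.0000 raw=[1.2000 0.8000 1.2500]
After op 2 tick(10): ref=11.0000 raw=[13.2000 8.8000 13.7500]
After op 3 tick(3): ref=14.0000 raw=[16.8000 11.2000 17.5000]
After op 4 tick(7): ref=21.0000 raw=[25.2000 16.8000 26.2500]
After op 5 tick(1): ref=22.0000 raw=[26.4000 17.6000 27.5000]
After op 6 tick(1): ref=23.0000 raw=[27.6000 18.4000 28.7500]
Wrap final raw readings (mod 24): 27.6000 mod 24 = 3.6000; 18.4000 mod 24 = 18.4000; 28.7500 mod 24 = 4.7500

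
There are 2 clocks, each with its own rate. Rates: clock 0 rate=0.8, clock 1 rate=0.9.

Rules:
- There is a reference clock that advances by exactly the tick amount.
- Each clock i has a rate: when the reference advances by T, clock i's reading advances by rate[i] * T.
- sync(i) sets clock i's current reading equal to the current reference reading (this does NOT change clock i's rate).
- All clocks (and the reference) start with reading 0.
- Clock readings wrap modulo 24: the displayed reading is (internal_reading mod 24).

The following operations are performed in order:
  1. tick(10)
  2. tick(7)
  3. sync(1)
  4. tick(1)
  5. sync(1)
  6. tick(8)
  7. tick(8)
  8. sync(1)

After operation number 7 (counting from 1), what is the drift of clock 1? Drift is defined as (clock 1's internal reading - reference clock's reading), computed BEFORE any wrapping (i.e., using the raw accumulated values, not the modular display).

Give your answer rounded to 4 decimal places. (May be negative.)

Answer: -1.6000

Derivation:
After op 1 tick(10): ref=10.0000 raw=[8.0000 9.0000]
After op 2 tick(7): ref=17.0000 raw=[13.6000 15.3000]
After op 3 sync(1): ref=17.0000 raw=[13.6000 17.0000]
After op 4 tick(1): ref=18.0000 raw=[14.4000 17.9000]
After op 5 sync(1): ref=18.0000 raw=[14.4000 18.0000]
After op 6 tick(8): ref=26.0000 raw=[20.8000 25.2000]
After op 7 tick(8): ref=34.0000 raw=[27.2000 32.4000]
Drift of clock 1 after op 7: 32.4000 - 34.0000 = -1.6000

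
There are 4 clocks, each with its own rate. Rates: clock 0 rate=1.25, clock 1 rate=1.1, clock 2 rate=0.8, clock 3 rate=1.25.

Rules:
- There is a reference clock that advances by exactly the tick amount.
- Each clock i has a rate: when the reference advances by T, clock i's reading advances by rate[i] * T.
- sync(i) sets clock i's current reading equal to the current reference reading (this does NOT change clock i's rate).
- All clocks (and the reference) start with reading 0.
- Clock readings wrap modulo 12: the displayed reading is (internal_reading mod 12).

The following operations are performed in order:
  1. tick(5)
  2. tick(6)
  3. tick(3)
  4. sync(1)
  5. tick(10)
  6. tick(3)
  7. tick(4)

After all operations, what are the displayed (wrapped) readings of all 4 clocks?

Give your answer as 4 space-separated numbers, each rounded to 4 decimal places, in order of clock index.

Answer: 2.7500 8.7000 0.8000 2.7500

Derivation:
After op 1 tick(5): ref=5.0000 raw=[6.2500 5.5000 4.0000 6.2500]
After op 2 tick(6): ref=11.0000 raw=[13.7500 12.1000 8.8000 13.7500]
After op 3 tick(3): ref=14.0000 raw=[17.5000 15.4000 11.2000 17.5000]
After op 4 sync(1): ref=14.0000 raw=[17.5000 14.0000 11.2000 17.5000]
After op 5 tick(10): ref=24.0000 raw=[30.0000 25.0000 19.2000 30.0000]
After op 6 tick(3): ref=27.0000 raw=[33.7500 28.3000 21.6000 33.7500]
After op 7 tick(4): ref=31.0000 raw=[38.7500 32.7000 24.8000 38.7500]
Wrap final raw readings (mod 12): 38.7500 mod 12 = 2.7500; 32.7000 mod 12 = 8.7000; 24.8000 mod 12 = 0.8000; 38.7500 mod 12 = 2.7500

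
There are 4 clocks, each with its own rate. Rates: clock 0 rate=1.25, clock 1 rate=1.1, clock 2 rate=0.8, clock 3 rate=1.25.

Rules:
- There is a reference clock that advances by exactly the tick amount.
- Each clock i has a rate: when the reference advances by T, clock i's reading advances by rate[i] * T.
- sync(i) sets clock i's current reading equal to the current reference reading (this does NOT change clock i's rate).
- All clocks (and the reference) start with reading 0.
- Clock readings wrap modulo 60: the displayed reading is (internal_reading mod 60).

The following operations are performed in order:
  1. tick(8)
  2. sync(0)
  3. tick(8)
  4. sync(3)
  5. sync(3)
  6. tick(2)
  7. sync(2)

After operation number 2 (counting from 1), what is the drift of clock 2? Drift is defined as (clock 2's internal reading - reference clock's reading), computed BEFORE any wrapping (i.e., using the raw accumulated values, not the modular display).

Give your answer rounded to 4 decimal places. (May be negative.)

After op 1 tick(8): ref=8.0000 raw=[10.0000 8.8000 6.4000 10.0000]
After op 2 sync(0): ref=8.0000 raw=[8.0000 8.8000 6.4000 10.0000]
Drift of clock 2 after op 2: 6.4000 - 8.0000 = -1.6000

Answer: -1.6000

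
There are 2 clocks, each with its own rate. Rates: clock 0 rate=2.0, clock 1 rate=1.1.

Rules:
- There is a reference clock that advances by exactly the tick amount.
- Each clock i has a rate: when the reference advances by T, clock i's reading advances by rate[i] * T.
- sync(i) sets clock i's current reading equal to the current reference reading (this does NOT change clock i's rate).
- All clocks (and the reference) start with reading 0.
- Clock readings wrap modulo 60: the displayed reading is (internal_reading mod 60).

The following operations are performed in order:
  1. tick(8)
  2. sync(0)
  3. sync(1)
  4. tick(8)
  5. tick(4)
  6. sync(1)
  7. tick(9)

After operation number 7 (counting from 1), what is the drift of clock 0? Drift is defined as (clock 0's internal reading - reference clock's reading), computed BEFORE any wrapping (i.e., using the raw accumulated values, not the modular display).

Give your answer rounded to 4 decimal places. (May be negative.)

Answer: 21.0000

Derivation:
After op 1 tick(8): ref=8.0000 raw=[16.0000 8.8000]
After op 2 sync(0): ref=8.0000 raw=[8.0000 8.8000]
After op 3 sync(1): ref=8.0000 raw=[8.0000 8.0000]
After op 4 tick(8): ref=16.0000 raw=[24.0000 16.8000]
After op 5 tick(4): ref=20.0000 raw=[32.0000 21.2000]
After op 6 sync(1): ref=20.0000 raw=[32.0000 20.0000]
After op 7 tick(9): ref=29.0000 raw=[50.0000 29.9000]
Drift of clock 0 after op 7: 50.0000 - 29.0000 = 21.0000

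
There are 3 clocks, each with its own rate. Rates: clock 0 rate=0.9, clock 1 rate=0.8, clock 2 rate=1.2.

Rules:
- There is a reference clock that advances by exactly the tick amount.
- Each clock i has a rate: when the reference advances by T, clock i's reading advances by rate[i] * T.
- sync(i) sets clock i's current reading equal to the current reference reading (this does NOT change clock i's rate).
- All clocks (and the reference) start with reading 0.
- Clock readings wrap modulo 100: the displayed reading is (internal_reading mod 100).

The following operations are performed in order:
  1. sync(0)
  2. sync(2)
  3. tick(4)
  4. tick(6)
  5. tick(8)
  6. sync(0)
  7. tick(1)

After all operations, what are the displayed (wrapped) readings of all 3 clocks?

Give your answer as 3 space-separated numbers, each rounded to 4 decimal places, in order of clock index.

After op 1 sync(0): ref=0.0000 raw=[0.0000 0.0000 0.0000]
After op 2 sync(2): ref=0.0000 raw=[0.0000 0.0000 0.0000]
After op 3 tick(4): ref=4.0000 raw=[3.6000 3.2000 4.8000]
After op 4 tick(6): ref=10.0000 raw=[9.0000 8.0000 12.0000]
After op 5 tick(8): ref=18.0000 raw=[16.2000 14.4000 21.6000]
After op 6 sync(0): ref=18.0000 raw=[18.0000 14.4000 21.6000]
After op 7 tick(1): ref=19.0000 raw=[18.9000 15.2000 22.8000]
Wrap final raw readings (mod 100): 18.9000 mod 100 = 18.9000; 15.2000 mod 100 = 15.2000; 22.8000 mod 100 = 22.8000

Answer: 18.9000 15.2000 22.8000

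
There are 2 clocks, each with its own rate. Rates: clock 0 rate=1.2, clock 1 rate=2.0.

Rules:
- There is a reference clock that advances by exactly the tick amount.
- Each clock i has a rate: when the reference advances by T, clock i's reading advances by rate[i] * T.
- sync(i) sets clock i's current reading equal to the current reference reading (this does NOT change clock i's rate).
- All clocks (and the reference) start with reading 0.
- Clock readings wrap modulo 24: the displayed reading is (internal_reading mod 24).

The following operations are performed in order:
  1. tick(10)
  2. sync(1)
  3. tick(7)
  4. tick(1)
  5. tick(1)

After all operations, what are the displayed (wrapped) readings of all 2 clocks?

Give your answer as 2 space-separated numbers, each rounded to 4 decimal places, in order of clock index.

Answer: 22.8000 4.0000

Derivation:
After op 1 tick(10): ref=10.0000 raw=[12.0000 20.0000]
After op 2 sync(1): ref=10.0000 raw=[12.0000 10.0000]
After op 3 tick(7): ref=17.0000 raw=[20.4000 24.0000]
After op 4 tick(1): ref=18.0000 raw=[21.6000 26.0000]
After op 5 tick(1): ref=19.0000 raw=[22.8000 28.0000]
Wrap final raw readings (mod 24): 22.8000 mod 24 = 22.8000; 28.0000 mod 24 = 4.0000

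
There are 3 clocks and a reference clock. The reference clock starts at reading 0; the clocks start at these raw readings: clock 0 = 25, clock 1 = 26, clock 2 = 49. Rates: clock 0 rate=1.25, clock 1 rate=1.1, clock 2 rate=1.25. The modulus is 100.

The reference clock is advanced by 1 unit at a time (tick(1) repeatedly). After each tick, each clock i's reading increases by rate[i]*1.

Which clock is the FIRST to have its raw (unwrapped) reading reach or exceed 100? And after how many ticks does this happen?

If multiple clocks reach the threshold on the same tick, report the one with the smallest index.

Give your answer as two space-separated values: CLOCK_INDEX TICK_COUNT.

Answer: 2 41

Derivation:
clock 0: start=25, rate=1.25, needs 100-25 = 75; ticks = ceil(75/1.25) = ceil(60.0000) = 60; reading at tick 60 = 25 + 1.25*60 = 100.0000
clock 1: start=26, rate=1.1, needs 100-26 = 74; ticks = ceil(74/1.1) = ceil(67.2727) = 68; reading at tick 68 = 26 + 1.1*68 = 100.8000
clock 2: start=49, rate=1.25, needs 100-49 = 51; ticks = ceil(51/1.25) = ceil(40.8000) = 41; reading at tick 41 = 49 + 1.25*41 = 100.2500
Minimum tick count = 41; winners = [2]; smallest index = 2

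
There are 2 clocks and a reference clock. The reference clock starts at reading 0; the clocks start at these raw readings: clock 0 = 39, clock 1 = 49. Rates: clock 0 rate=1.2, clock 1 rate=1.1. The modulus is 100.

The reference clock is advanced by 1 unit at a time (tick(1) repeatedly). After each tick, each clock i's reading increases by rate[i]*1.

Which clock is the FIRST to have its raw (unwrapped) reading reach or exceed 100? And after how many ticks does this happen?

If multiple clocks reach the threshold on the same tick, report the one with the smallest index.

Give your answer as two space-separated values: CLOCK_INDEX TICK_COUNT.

Answer: 1 47

Derivation:
clock 0: start=39, rate=1.2, needs 100-39 = 61; ticks = ceil(61/1.2) = ceil(50.8333) = 51; reading at tick 51 = 39 + 1.2*51 = 100.2000
clock 1: start=49, rate=1.1, needs 100-49 = 51; ticks = ceil(51/1.1) = ceil(46.3636) = 47; reading at tick 47 = 49 + 1.1*47 = 100.7000
Minimum tick count = 47; winners = [1]; smallest index = 1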